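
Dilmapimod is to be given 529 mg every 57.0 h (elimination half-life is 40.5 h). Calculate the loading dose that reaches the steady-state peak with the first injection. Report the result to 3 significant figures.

k = ln 2 / 40.5 = 0.01711 h⁻¹
Accumulation ratio R = 1 / (1 − e^(−kτ)) = 1 / (1 − e^(−0.01711×57.0)) = 1 / (1 − 0.3770) = 1.605
Loading dose = maintenance dose × R = 529 × 1.605 ≈ 849 mg

849 mg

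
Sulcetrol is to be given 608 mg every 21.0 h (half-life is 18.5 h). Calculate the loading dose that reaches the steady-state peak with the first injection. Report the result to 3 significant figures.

1120 mg

k = ln 2 / 18.5 = 0.03747 h⁻¹
Accumulation ratio R = 1 / (1 − e^(−kτ)) = 1 / (1 − e^(−0.03747×21.0)) = 1 / (1 − 0.4553) = 1.836
Loading dose = maintenance dose × R = 608 × 1.836 ≈ 1120 mg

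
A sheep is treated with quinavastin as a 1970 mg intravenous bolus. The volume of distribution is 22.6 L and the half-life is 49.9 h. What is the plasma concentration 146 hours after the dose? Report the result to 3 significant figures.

11.5 mg/L

C₀ = dose / V = 1970 / 22.6 = 87.17 mg/L
k = ln 2 / 49.9 = 0.01389 h⁻¹
C(t) = C₀ e^(−kt) = 87.17 × e^(−0.01389 × 146) = 87.17 × e^(−2.028) = 87.17 × 0.1316 ≈ 11.5 mg/L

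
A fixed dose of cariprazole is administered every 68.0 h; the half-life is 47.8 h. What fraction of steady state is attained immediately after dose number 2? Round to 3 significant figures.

k = ln 2 / 47.8 = 0.01450 h⁻¹
f_n = 1 − e^(−nkτ) = 1 − e^(−2 × 0.01450 × 68.0) = 1 − e^(−1.972) = 1 − 0.1392 ≈ 0.861

0.861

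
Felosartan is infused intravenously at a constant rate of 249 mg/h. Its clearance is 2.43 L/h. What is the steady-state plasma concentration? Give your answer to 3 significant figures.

102 µg/mL

Css = infusion rate / CL = 249 / 2.43 ≈ 102 µg/mL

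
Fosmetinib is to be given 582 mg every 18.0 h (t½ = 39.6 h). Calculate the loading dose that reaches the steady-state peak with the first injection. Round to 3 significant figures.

2150 mg

k = ln 2 / 39.6 = 0.01750 h⁻¹
Accumulation ratio R = 1 / (1 − e^(−kτ)) = 1 / (1 − e^(−0.01750×18.0)) = 1 / (1 − 0.7297) = 3.700
Loading dose = maintenance dose × R = 582 × 3.700 ≈ 2150 mg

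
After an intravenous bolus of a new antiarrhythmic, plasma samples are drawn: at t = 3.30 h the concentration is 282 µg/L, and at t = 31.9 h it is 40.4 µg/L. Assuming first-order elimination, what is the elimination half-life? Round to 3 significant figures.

10.2 hours

k = ln(C₁/C₂) / (t₂ − t₁) = ln(282/40.4) / (31.9 − 3.30)
  = 1.943 / 28.60 = 0.06794 h⁻¹
t½ = ln 2 / k = ln 2 / 0.06794 ≈ 10.2 hours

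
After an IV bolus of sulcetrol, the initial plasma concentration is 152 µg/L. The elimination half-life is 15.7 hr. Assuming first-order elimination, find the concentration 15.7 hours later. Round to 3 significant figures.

k = ln 2 / 15.7 = 0.04415 hr⁻¹
C(t) = C₀ e^(−kt) = 152 × e^(−0.04415 × 15.7) = 152 × e^(−0.6931) = 152 × 0.5000 ≈ 76.0 µg/L

76.0 µg/L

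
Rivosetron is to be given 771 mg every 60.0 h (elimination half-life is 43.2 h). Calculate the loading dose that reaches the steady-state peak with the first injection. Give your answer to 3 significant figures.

k = ln 2 / 43.2 = 0.01605 h⁻¹
Accumulation ratio R = 1 / (1 − e^(−kτ)) = 1 / (1 − e^(−0.01605×60.0)) = 1 / (1 − 0.3819) = 1.618
Loading dose = maintenance dose × R = 771 × 1.618 ≈ 1250 mg

1250 mg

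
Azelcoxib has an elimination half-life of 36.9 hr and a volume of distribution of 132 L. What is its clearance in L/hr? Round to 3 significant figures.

k = ln 2 / t½ = ln 2 / 36.9 = 0.01878 hr⁻¹
CL = k · V = 0.01878 × 132 ≈ 2.48 L/hr

2.48 L/hr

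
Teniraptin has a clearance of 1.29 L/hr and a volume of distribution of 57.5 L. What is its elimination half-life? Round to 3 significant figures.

k = CL / V = 1.29 / 57.5 = 0.02243 hr⁻¹
t½ = ln 2 / k = ln 2 / 0.02243 ≈ 30.9 hours

30.9 hours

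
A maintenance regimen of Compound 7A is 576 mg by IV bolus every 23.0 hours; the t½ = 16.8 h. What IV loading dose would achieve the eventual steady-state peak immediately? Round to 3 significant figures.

940 mg

k = ln 2 / 16.8 = 0.04126 h⁻¹
Accumulation ratio R = 1 / (1 − e^(−kτ)) = 1 / (1 − e^(−0.04126×23.0)) = 1 / (1 − 0.3871) = 1.632
Loading dose = maintenance dose × R = 576 × 1.632 ≈ 940 mg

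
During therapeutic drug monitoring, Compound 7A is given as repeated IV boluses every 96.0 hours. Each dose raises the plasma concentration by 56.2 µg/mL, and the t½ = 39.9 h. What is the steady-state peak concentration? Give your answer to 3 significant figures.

69.3 µg/mL

k = ln 2 / 39.9 = 0.01737 h⁻¹
Fraction remaining after one interval: e^(−kτ) = e^(−0.01737 × 96.0) = 0.1887
R = 1 / (1 − 0.1887) = 1.233
Css,max = 56.2 × 1.233 ≈ 69.3 µg/mL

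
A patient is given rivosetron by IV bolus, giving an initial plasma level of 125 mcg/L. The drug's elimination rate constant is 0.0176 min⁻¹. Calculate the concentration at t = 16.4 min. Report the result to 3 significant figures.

C(t) = C₀ e^(−kt) = 125 × e^(−0.01760 × 16.4) = 125 × e^(−0.2886) = 125 × 0.7493 ≈ 93.7 mcg/L

93.7 mcg/L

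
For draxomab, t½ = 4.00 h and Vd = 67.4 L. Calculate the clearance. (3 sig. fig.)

11.7 L/h

k = ln 2 / t½ = ln 2 / 4.00 = 0.1733 h⁻¹
CL = k · V = 0.1733 × 67.4 ≈ 11.7 L/h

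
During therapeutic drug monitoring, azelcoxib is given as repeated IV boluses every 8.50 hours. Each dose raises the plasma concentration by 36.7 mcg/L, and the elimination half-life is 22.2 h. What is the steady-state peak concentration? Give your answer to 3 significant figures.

157 mcg/L

k = ln 2 / 22.2 = 0.03122 h⁻¹
Fraction remaining after one interval: e^(−kτ) = e^(−0.03122 × 8.50) = 0.7669
R = 1 / (1 − 0.7669) = 4.290
Css,max = 36.7 × 4.290 ≈ 157 mcg/L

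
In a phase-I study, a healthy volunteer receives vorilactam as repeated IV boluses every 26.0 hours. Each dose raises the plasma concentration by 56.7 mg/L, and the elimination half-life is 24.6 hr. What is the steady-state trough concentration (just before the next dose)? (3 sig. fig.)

52.5 mg/L

k = ln 2 / 24.6 = 0.02818 hr⁻¹
Fraction remaining after one interval: e^(−kτ) = e^(−0.02818 × 26.0) = 0.4807
R = 1 / (1 − 0.4807) = 1.926
Css,max = 56.7 × 1.926 = 109.2 mg/L
Css,min = Css,max × e^(−kτ) = 109.2 × 0.4807 ≈ 52.5 mg/L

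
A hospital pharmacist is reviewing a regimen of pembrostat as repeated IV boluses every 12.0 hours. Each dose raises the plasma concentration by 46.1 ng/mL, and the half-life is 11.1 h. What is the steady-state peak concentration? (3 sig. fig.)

87.4 ng/mL

k = ln 2 / 11.1 = 0.06245 h⁻¹
Fraction remaining after one interval: e^(−kτ) = e^(−0.06245 × 12.0) = 0.4727
R = 1 / (1 − 0.4727) = 1.896
Css,max = 46.1 × 1.896 ≈ 87.4 ng/mL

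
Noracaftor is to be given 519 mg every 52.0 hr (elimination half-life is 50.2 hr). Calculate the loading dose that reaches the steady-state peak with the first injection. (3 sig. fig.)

k = ln 2 / 50.2 = 0.01381 hr⁻¹
Accumulation ratio R = 1 / (1 − e^(−kτ)) = 1 / (1 − e^(−0.01381×52.0)) = 1 / (1 − 0.4877) = 1.952
Loading dose = maintenance dose × R = 519 × 1.952 ≈ 1010 mg

1010 mg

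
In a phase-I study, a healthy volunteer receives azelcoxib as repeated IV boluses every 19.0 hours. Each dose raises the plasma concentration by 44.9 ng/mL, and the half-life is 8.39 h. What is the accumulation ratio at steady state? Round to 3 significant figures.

1.26

k = ln 2 / 8.39 = 0.08262 h⁻¹
Fraction remaining after one interval: e^(−kτ) = e^(−0.08262 × 19.0) = 0.2081
R = 1 / (1 − 0.2081) = 1 / 0.7919 ≈ 1.26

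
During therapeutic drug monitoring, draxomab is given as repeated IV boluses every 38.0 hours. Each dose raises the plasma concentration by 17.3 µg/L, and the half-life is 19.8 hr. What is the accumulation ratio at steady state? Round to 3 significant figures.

k = ln 2 / 19.8 = 0.03501 hr⁻¹
Fraction remaining after one interval: e^(−kτ) = e^(−0.03501 × 38.0) = 0.2644
R = 1 / (1 − 0.2644) = 1 / 0.7356 ≈ 1.36

1.36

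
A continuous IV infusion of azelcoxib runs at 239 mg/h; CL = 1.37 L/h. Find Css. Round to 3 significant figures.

Css = infusion rate / CL = 239 / 1.37 ≈ 174 µg/mL

174 µg/mL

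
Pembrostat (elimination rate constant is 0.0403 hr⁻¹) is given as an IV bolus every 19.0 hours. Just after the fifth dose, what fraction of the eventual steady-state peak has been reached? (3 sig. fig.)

f_n = 1 − e^(−nkτ) = 1 − e^(−5 × 0.04030 × 19.0) = 1 − e^(−3.829) = 1 − 0.02174 ≈ 0.978

0.978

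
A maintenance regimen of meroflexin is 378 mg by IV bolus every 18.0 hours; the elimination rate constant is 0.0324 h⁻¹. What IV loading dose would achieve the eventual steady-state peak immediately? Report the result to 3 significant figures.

Accumulation ratio R = 1 / (1 − e^(−kτ)) = 1 / (1 − e^(−0.03240×18.0)) = 1 / (1 − 0.5581) = 2.263
Loading dose = maintenance dose × R = 378 × 2.263 ≈ 855 mg

855 mg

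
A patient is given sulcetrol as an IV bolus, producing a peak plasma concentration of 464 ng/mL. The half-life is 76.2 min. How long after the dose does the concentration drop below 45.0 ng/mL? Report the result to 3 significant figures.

256 minutes

k = ln 2 / 76.2 = 0.009096 min⁻¹
C(t) = C₀ e^(−kt)  ⇒  t = ln(C₀/C) / k
t = ln(464/45.0) / 0.009096 = 2.333 / 0.009096 ≈ 256 minutes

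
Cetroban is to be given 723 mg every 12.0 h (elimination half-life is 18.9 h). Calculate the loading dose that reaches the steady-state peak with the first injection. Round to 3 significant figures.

k = ln 2 / 18.9 = 0.03667 h⁻¹
Accumulation ratio R = 1 / (1 − e^(−kτ)) = 1 / (1 − e^(−0.03667×12.0)) = 1 / (1 − 0.6440) = 2.809
Loading dose = maintenance dose × R = 723 × 2.809 ≈ 2030 mg

2030 mg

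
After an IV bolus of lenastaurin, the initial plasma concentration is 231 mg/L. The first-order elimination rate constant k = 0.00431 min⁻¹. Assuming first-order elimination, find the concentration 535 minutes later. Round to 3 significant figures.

C(t) = C₀ e^(−kt) = 231 × e^(−0.004310 × 535) = 231 × e^(−2.306) = 231 × 0.09967 ≈ 23.0 mg/L

23.0 mg/L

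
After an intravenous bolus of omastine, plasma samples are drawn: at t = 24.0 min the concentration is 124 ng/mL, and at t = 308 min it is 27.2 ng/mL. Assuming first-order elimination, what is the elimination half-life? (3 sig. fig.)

130 minutes

k = ln(C₁/C₂) / (t₂ − t₁) = ln(124/27.2) / (308 − 24.0)
  = 1.517 / 284.0 = 0.005342 min⁻¹
t½ = ln 2 / k = ln 2 / 0.005342 ≈ 130 minutes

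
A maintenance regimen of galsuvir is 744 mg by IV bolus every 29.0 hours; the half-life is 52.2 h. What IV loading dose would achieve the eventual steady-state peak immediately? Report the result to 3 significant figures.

k = ln 2 / 52.2 = 0.01328 h⁻¹
Accumulation ratio R = 1 / (1 − e^(−kτ)) = 1 / (1 − e^(−0.01328×29.0)) = 1 / (1 − 0.6804) = 3.129
Loading dose = maintenance dose × R = 744 × 3.129 ≈ 2330 mg

2330 mg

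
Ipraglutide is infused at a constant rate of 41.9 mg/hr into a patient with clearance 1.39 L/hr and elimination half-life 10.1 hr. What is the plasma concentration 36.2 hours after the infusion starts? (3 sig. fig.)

27.6 mg/L

Css = rate / CL = 41.9 / 1.39 = 30.14 mg/L
k = ln 2 / 10.1 = 0.06863 hr⁻¹
C(t) = Css (1 − e^(−kt)) = 30.14 × (1 − e^(−2.484)) = 30.14 × 0.9166 ≈ 27.6 mg/L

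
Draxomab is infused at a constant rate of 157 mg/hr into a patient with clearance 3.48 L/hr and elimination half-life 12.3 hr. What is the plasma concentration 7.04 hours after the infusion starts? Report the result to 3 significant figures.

14.8 µg/mL

Css = rate / CL = 157 / 3.48 = 45.11 µg/mL
k = ln 2 / 12.3 = 0.05635 hr⁻¹
C(t) = Css (1 − e^(−kt)) = 45.11 × (1 − e^(−0.3967)) = 45.11 × 0.3275 ≈ 14.8 µg/mL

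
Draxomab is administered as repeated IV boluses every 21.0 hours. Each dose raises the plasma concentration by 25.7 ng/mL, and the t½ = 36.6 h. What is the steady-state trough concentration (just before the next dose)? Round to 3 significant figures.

k = ln 2 / 36.6 = 0.01894 h⁻¹
Fraction remaining after one interval: e^(−kτ) = e^(−0.01894 × 21.0) = 0.6719
R = 1 / (1 − 0.6719) = 3.047
Css,max = 25.7 × 3.047 = 78.32 ng/mL
Css,min = Css,max × e^(−kτ) = 78.32 × 0.6719 ≈ 52.6 ng/mL

52.6 ng/mL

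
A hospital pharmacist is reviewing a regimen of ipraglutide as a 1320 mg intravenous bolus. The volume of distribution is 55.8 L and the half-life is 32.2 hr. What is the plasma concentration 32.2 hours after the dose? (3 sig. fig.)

C₀ = dose / V = 1320 / 55.8 = 23.66 µg/mL
k = ln 2 / 32.2 = 0.02153 hr⁻¹
C(t) = C₀ e^(−kt) = 23.66 × e^(−0.02153 × 32.2) = 23.66 × e^(−0.6931) = 23.66 × 0.5000 ≈ 11.8 µg/mL

11.8 µg/mL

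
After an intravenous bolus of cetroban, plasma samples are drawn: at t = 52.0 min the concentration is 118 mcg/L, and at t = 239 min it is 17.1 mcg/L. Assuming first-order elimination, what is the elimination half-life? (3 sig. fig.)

67.1 minutes

k = ln(C₁/C₂) / (t₂ − t₁) = ln(118/17.1) / (239 − 52.0)
  = 1.932 / 187.0 = 0.01033 min⁻¹
t½ = ln 2 / k = ln 2 / 0.01033 ≈ 67.1 minutes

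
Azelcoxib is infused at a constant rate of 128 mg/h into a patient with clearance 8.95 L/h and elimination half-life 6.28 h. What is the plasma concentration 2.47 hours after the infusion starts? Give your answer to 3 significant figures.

3.41 µg/mL

Css = rate / CL = 128 / 8.95 = 14.30 µg/mL
k = ln 2 / 6.28 = 0.1104 h⁻¹
C(t) = Css (1 − e^(−kt)) = 14.30 × (1 − e^(−0.2726)) = 14.30 × 0.2386 ≈ 3.41 µg/mL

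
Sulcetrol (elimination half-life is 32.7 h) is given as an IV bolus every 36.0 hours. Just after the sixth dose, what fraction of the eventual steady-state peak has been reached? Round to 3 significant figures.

0.990

k = ln 2 / 32.7 = 0.02120 h⁻¹
f_n = 1 − e^(−nkτ) = 1 − e^(−6 × 0.02120 × 36.0) = 1 − e^(−4.579) = 1 − 0.01027 ≈ 0.990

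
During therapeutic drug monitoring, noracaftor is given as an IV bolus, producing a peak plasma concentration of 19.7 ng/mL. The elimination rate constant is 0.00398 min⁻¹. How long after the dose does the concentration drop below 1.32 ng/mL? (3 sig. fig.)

679 minutes

C(t) = C₀ e^(−kt)  ⇒  t = ln(C₀/C) / k
t = ln(19.7/1.32) / 0.003980 = 2.703 / 0.003980 ≈ 679 minutes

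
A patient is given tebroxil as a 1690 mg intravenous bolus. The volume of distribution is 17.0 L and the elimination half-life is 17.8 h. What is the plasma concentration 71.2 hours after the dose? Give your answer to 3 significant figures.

6.21 µg/mL

C₀ = dose / V = 1690 / 17.0 = 99.41 µg/mL
k = ln 2 / 17.8 = 0.03894 h⁻¹
C(t) = C₀ e^(−kt) = 99.41 × e^(−0.03894 × 71.2) = 99.41 × e^(−2.773) = 99.41 × 0.06250 ≈ 6.21 µg/mL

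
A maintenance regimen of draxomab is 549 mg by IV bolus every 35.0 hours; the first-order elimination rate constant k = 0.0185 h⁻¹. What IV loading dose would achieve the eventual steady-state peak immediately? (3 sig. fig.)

Accumulation ratio R = 1 / (1 − e^(−kτ)) = 1 / (1 − e^(−0.01850×35.0)) = 1 / (1 − 0.5234) = 2.098
Loading dose = maintenance dose × R = 549 × 2.098 ≈ 1150 mg

1150 mg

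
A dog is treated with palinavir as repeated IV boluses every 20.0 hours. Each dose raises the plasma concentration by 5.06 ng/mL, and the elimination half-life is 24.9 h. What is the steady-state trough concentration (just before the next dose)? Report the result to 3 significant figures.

k = ln 2 / 24.9 = 0.02784 h⁻¹
Fraction remaining after one interval: e^(−kτ) = e^(−0.02784 × 20.0) = 0.5731
R = 1 / (1 − 0.5731) = 2.342
Css,max = 5.06 × 2.342 = 11.85 ng/mL
Css,min = Css,max × e^(−kτ) = 11.85 × 0.5731 ≈ 6.79 ng/mL

6.79 ng/mL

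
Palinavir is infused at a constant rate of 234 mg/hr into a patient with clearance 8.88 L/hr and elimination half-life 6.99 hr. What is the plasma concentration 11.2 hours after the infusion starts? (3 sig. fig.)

17.7 µg/mL

Css = rate / CL = 234 / 8.88 = 26.35 µg/mL
k = ln 2 / 6.99 = 0.09916 hr⁻¹
C(t) = Css (1 − e^(−kt)) = 26.35 × (1 − e^(−1.111)) = 26.35 × 0.6706 ≈ 17.7 µg/mL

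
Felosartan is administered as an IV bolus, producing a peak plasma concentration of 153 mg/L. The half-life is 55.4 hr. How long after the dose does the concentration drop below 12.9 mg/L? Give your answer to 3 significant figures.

198 hours

k = ln 2 / 55.4 = 0.01251 hr⁻¹
C(t) = C₀ e^(−kt)  ⇒  t = ln(C₀/C) / k
t = ln(153/12.9) / 0.01251 = 2.473 / 0.01251 ≈ 198 hours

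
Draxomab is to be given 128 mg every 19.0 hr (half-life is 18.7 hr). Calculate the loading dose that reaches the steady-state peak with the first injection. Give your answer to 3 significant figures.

253 mg

k = ln 2 / 18.7 = 0.03707 hr⁻¹
Accumulation ratio R = 1 / (1 − e^(−kτ)) = 1 / (1 − e^(−0.03707×19.0)) = 1 / (1 − 0.4945) = 1.978
Loading dose = maintenance dose × R = 128 × 1.978 ≈ 253 mg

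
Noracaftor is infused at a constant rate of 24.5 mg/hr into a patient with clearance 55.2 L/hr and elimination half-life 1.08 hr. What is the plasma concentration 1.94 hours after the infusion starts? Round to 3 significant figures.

Css = rate / CL = 24.5 / 55.2 = 0.4438 µg/mL
k = ln 2 / 1.08 = 0.6418 hr⁻¹
C(t) = Css (1 − e^(−kt)) = 0.4438 × (1 − e^(−1.245)) = 0.4438 × 0.7121 ≈ 0.316 µg/mL

0.316 µg/mL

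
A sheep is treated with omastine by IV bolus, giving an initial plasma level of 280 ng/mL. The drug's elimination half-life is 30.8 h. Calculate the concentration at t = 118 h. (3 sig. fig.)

19.7 ng/mL

k = ln 2 / 30.8 = 0.02250 h⁻¹
118 h is 3.831 half-lives, so C = 280 × (1/2)^3.831 = 280 × 0.07026 ≈ 19.7 ng/mL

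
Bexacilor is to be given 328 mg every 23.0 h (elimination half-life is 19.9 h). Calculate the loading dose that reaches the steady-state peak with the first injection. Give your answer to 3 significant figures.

k = ln 2 / 19.9 = 0.03483 h⁻¹
Accumulation ratio R = 1 / (1 − e^(−kτ)) = 1 / (1 − e^(−0.03483×23.0)) = 1 / (1 − 0.4488) = 1.814
Loading dose = maintenance dose × R = 328 × 1.814 ≈ 595 mg

595 mg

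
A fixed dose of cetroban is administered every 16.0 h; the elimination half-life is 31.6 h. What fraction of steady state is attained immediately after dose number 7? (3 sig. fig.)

k = ln 2 / 31.6 = 0.02194 h⁻¹
f_n = 1 − e^(−nkτ) = 1 − e^(−7 × 0.02194 × 16.0) = 1 − e^(−2.457) = 1 − 0.08572 ≈ 0.914

0.914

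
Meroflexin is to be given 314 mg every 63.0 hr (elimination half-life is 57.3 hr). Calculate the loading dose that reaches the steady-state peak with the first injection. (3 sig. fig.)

k = ln 2 / 57.3 = 0.01210 hr⁻¹
Accumulation ratio R = 1 / (1 − e^(−kτ)) = 1 / (1 − e^(−0.01210×63.0)) = 1 / (1 − 0.4667) = 1.875
Loading dose = maintenance dose × R = 314 × 1.875 ≈ 589 mg

589 mg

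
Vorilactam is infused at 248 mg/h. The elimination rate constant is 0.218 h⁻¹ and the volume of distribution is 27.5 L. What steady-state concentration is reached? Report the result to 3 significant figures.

CL = k · V = 0.218 × 27.5 = 5.995 L/h
Css = rate / CL = 248 / 5.995 ≈ 41.4 µg/mL

41.4 µg/mL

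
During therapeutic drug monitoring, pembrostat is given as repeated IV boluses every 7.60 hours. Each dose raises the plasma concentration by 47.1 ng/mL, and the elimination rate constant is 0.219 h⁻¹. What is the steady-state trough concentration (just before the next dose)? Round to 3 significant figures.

11.0 ng/mL

Fraction remaining after one interval: e^(−kτ) = e^(−0.2190 × 7.60) = 0.1893
R = 1 / (1 − 0.1893) = 1.234
Css,max = 47.1 × 1.234 = 58.10 ng/mL
Css,min = Css,max × e^(−kτ) = 58.10 × 0.1893 ≈ 11.0 ng/mL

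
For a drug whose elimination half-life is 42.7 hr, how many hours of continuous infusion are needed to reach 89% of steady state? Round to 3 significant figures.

136 hours

k = ln 2 / 42.7 = 0.01623 hr⁻¹
f = 1 − e^(−kt)  ⇒  t = −ln(1 − f) / k
t = −ln(1 − 0.89) / 0.01623 = 2.207 / 0.01623 ≈ 136 hours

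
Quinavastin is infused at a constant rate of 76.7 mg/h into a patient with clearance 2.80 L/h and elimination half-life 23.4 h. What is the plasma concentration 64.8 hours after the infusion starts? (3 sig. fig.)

Css = rate / CL = 76.7 / 2.80 = 27.39 mg/L
k = ln 2 / 23.4 = 0.02962 h⁻¹
C(t) = Css (1 − e^(−kt)) = 27.39 × (1 − e^(−1.919)) = 27.39 × 0.8533 ≈ 23.4 mg/L

23.4 mg/L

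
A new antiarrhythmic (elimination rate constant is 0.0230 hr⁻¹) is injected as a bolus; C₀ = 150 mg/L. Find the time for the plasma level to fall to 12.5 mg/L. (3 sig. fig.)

108 hours

C(t) = C₀ e^(−kt)  ⇒  t = ln(C₀/C) / k
t = ln(150/12.5) / 0.02300 = 2.485 / 0.02300 ≈ 108 hours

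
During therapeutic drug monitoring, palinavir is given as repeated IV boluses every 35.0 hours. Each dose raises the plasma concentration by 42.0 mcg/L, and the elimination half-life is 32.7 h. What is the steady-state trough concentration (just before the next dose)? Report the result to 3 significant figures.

k = ln 2 / 32.7 = 0.02120 h⁻¹
Fraction remaining after one interval: e^(−kτ) = e^(−0.02120 × 35.0) = 0.4762
R = 1 / (1 − 0.4762) = 1.909
Css,max = 42.0 × 1.909 = 80.18 mcg/L
Css,min = Css,max × e^(−kτ) = 80.18 × 0.4762 ≈ 38.2 mcg/L

38.2 mcg/L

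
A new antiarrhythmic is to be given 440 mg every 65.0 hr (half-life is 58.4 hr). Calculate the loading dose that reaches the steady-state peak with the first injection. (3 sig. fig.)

818 mg

k = ln 2 / 58.4 = 0.01187 hr⁻¹
Accumulation ratio R = 1 / (1 − e^(−kτ)) = 1 / (1 − e^(−0.01187×65.0)) = 1 / (1 − 0.4623) = 1.860
Loading dose = maintenance dose × R = 440 × 1.860 ≈ 818 mg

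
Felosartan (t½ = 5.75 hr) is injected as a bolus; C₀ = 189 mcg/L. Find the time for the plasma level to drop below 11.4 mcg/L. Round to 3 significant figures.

k = ln 2 / 5.75 = 0.1205 hr⁻¹
C(t) = C₀ e^(−kt)  ⇒  t = ln(C₀/C) / k
t = ln(189/11.4) / 0.1205 = 2.808 / 0.1205 ≈ 23.3 hours

23.3 hours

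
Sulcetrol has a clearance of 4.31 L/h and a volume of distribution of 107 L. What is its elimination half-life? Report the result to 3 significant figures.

k = CL / V = 4.31 / 107 = 0.04028 h⁻¹
t½ = ln 2 / k = ln 2 / 0.04028 ≈ 17.2 hours

17.2 hours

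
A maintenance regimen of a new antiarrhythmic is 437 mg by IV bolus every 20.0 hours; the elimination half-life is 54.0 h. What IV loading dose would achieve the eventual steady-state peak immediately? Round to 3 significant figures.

k = ln 2 / 54.0 = 0.01284 h⁻¹
Accumulation ratio R = 1 / (1 − e^(−kτ)) = 1 / (1 − e^(−0.01284×20.0)) = 1 / (1 − 0.7736) = 4.417
Loading dose = maintenance dose × R = 437 × 4.417 ≈ 1930 mg

1930 mg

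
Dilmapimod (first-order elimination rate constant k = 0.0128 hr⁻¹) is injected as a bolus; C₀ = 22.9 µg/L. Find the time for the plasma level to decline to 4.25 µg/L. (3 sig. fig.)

132 hours

C(t) = C₀ e^(−kt)  ⇒  t = ln(C₀/C) / k
t = ln(22.9/4.25) / 0.01280 = 1.684 / 0.01280 ≈ 132 hours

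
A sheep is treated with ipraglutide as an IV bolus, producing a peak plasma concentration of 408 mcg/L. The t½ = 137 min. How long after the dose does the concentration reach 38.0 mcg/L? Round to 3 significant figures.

469 minutes

k = ln 2 / 137 = 0.005059 min⁻¹
C(t) = C₀ e^(−kt)  ⇒  t = ln(C₀/C) / k
t = ln(408/38.0) / 0.005059 = 2.374 / 0.005059 ≈ 469 minutes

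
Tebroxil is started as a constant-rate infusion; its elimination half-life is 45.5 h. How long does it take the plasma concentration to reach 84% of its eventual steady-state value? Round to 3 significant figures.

120 hours

k = ln 2 / 45.5 = 0.01523 h⁻¹
f = 1 − e^(−kt)  ⇒  t = −ln(1 − f) / k
t = −ln(1 − 0.84) / 0.01523 = 1.833 / 0.01523 ≈ 120 hours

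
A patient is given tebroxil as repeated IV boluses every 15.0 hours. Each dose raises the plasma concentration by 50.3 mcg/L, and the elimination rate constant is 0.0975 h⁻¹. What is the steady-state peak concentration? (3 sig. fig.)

Fraction remaining after one interval: e^(−kτ) = e^(−0.09750 × 15.0) = 0.2317
R = 1 / (1 − 0.2317) = 1.302
Css,max = 50.3 × 1.302 ≈ 65.5 mcg/L

65.5 mcg/L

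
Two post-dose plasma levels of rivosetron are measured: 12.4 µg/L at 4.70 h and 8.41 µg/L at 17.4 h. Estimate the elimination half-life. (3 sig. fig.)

22.7 hours

k = ln(C₁/C₂) / (t₂ − t₁) = ln(12.4/8.41) / (17.4 − 4.70)
  = 0.3883 / 12.70 = 0.03057 h⁻¹
t½ = ln 2 / k = ln 2 / 0.03057 ≈ 22.7 hours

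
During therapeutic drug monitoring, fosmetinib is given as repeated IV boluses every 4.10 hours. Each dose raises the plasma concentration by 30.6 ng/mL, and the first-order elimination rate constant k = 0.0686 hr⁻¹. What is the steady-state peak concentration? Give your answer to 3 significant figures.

125 ng/mL

Fraction remaining after one interval: e^(−kτ) = e^(−0.06860 × 4.10) = 0.7548
R = 1 / (1 − 0.7548) = 4.079
Css,max = 30.6 × 4.079 ≈ 125 ng/mL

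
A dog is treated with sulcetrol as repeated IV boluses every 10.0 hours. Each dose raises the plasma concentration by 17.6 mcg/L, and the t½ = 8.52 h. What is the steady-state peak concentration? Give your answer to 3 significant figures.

31.6 mcg/L

k = ln 2 / 8.52 = 0.08136 h⁻¹
Fraction remaining after one interval: e^(−kτ) = e^(−0.08136 × 10.0) = 0.4433
R = 1 / (1 − 0.4433) = 1.796
Css,max = 17.6 × 1.796 ≈ 31.6 mcg/L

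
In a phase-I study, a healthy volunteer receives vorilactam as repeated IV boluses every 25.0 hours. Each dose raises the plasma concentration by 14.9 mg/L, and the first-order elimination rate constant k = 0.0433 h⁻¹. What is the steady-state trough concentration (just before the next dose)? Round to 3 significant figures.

7.63 mg/L

Fraction remaining after one interval: e^(−kτ) = e^(−0.04330 × 25.0) = 0.3387
R = 1 / (1 − 0.3387) = 1.512
Css,max = 14.9 × 1.512 = 22.53 mg/L
Css,min = Css,max × e^(−kτ) = 22.53 × 0.3387 ≈ 7.63 mg/L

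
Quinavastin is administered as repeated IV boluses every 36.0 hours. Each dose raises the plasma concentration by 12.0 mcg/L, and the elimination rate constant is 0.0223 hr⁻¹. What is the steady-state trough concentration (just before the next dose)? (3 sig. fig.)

Fraction remaining after one interval: e^(−kτ) = e^(−0.02230 × 36.0) = 0.4481
R = 1 / (1 − 0.4481) = 1.812
Css,max = 12.0 × 1.812 = 21.74 mcg/L
Css,min = Css,max × e^(−kτ) = 21.74 × 0.4481 ≈ 9.74 mcg/L

9.74 mcg/L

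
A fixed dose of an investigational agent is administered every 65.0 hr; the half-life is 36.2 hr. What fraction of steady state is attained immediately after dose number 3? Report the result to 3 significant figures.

k = ln 2 / 36.2 = 0.01915 hr⁻¹
f_n = 1 − e^(−nkτ) = 1 − e^(−3 × 0.01915 × 65.0) = 1 − e^(−3.734) = 1 − 0.02390 ≈ 0.976

0.976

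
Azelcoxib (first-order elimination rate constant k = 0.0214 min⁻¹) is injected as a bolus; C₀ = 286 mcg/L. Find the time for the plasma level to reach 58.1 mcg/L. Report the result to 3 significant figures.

C(t) = C₀ e^(−kt)  ⇒  t = ln(C₀/C) / k
t = ln(286/58.1) / 0.02140 = 1.594 / 0.02140 ≈ 74.5 minutes

74.5 minutes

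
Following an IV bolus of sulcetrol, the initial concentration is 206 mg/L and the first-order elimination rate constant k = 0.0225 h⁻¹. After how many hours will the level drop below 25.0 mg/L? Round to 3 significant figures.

93.7 hours

C(t) = C₀ e^(−kt)  ⇒  t = ln(C₀/C) / k
t = ln(206/25.0) / 0.02250 = 2.109 / 0.02250 ≈ 93.7 hours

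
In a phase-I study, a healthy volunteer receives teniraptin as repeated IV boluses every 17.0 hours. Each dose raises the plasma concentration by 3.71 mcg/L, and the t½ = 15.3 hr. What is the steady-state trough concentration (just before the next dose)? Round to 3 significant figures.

3.20 mcg/L

k = ln 2 / 15.3 = 0.04530 hr⁻¹
Fraction remaining after one interval: e^(−kτ) = e^(−0.04530 × 17.0) = 0.4629
R = 1 / (1 − 0.4629) = 1.862
Css,max = 3.71 × 1.862 = 6.908 mcg/L
Css,min = Css,max × e^(−kτ) = 6.908 × 0.4629 ≈ 3.20 mcg/L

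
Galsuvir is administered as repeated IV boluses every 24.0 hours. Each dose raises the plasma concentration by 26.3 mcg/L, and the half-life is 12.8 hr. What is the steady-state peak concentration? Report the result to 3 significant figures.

k = ln 2 / 12.8 = 0.05415 hr⁻¹
Fraction remaining after one interval: e^(−kτ) = e^(−0.05415 × 24.0) = 0.2726
R = 1 / (1 − 0.2726) = 1.375
Css,max = 26.3 × 1.375 ≈ 36.2 mcg/L

36.2 mcg/L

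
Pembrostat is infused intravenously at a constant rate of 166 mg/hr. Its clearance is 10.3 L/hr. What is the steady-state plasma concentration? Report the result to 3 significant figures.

16.1 mg/L

Css = infusion rate / CL = 166 / 10.3 ≈ 16.1 mg/L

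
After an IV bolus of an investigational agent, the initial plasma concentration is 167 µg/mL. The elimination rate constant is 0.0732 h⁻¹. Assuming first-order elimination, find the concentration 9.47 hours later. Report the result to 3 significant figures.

83.5 µg/mL

C(t) = C₀ e^(−kt) = 167 × e^(−0.07320 × 9.47) = 167 × e^(−0.6932) = 167 × 0.5000 ≈ 83.5 µg/mL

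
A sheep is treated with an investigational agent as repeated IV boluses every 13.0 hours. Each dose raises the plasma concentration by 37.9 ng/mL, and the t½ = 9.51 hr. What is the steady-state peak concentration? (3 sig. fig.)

61.9 ng/mL

k = ln 2 / 9.51 = 0.07289 hr⁻¹
Fraction remaining after one interval: e^(−kτ) = e^(−0.07289 × 13.0) = 0.3877
R = 1 / (1 − 0.3877) = 1.633
Css,max = 37.9 × 1.633 ≈ 61.9 ng/mL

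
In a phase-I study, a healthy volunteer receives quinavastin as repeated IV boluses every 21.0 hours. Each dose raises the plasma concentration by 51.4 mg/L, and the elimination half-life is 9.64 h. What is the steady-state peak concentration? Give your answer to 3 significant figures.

66.0 mg/L

k = ln 2 / 9.64 = 0.07190 h⁻¹
Fraction remaining after one interval: e^(−kτ) = e^(−0.07190 × 21.0) = 0.2209
R = 1 / (1 − 0.2209) = 1.284
Css,max = 51.4 × 1.284 ≈ 66.0 mg/L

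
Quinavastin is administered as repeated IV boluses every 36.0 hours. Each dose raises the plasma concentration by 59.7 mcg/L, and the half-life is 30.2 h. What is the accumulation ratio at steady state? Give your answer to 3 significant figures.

k = ln 2 / 30.2 = 0.02295 h⁻¹
Fraction remaining after one interval: e^(−kτ) = e^(−0.02295 × 36.0) = 0.4377
R = 1 / (1 − 0.4377) = 1 / 0.5623 ≈ 1.78

1.78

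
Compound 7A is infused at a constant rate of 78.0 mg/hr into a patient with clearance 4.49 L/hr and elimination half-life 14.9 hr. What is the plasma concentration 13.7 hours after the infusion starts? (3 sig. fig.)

8.19 µg/mL

Css = rate / CL = 78.0 / 4.49 = 17.37 µg/mL
k = ln 2 / 14.9 = 0.04652 hr⁻¹
C(t) = Css (1 − e^(−kt)) = 17.37 × (1 − e^(−0.6373)) = 17.37 × 0.4713 ≈ 8.19 µg/mL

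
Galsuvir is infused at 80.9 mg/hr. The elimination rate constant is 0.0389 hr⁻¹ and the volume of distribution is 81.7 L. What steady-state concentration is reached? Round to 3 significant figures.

25.5 mg/L

CL = k · V = 0.0389 × 81.7 = 3.178 L/hr
Css = rate / CL = 80.9 / 3.178 ≈ 25.5 mg/L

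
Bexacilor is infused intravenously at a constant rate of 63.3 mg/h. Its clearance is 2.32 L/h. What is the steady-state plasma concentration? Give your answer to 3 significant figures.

27.3 mg/L

Css = infusion rate / CL = 63.3 / 2.32 ≈ 27.3 mg/L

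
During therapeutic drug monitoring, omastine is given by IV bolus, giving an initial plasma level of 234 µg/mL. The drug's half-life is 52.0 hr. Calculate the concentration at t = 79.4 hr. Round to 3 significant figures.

81.2 µg/mL

k = ln 2 / 52.0 = 0.01333 hr⁻¹
C(t) = C₀ e^(−kt) = 234 × e^(−0.01333 × 79.4) = 234 × e^(−1.058) = 234 × 0.3470 ≈ 81.2 µg/mL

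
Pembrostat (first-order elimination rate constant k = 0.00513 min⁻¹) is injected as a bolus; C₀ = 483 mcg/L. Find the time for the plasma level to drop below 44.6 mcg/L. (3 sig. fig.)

C(t) = C₀ e^(−kt)  ⇒  t = ln(C₀/C) / k
t = ln(483/44.6) / 0.005130 = 2.382 / 0.005130 ≈ 464 minutes

464 minutes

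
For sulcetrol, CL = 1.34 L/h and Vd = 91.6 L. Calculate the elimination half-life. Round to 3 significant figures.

k = CL / V = 1.34 / 91.6 = 0.01463 h⁻¹
t½ = ln 2 / k = ln 2 / 0.01463 ≈ 47.4 hours

47.4 hours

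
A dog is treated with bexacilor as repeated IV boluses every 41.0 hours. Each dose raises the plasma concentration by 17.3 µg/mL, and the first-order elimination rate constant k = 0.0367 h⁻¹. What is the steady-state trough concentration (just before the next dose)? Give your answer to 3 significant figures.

4.94 µg/mL

Fraction remaining after one interval: e^(−kτ) = e^(−0.03670 × 41.0) = 0.2221
R = 1 / (1 − 0.2221) = 1.285
Css,max = 17.3 × 1.285 = 22.24 µg/mL
Css,min = Css,max × e^(−kτ) = 22.24 × 0.2221 ≈ 4.94 µg/mL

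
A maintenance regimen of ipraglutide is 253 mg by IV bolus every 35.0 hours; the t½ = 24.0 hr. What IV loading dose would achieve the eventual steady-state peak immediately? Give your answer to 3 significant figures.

398 mg

k = ln 2 / 24.0 = 0.02888 hr⁻¹
Accumulation ratio R = 1 / (1 − e^(−kτ)) = 1 / (1 − e^(−0.02888×35.0)) = 1 / (1 − 0.3639) = 1.572
Loading dose = maintenance dose × R = 253 × 1.572 ≈ 398 mg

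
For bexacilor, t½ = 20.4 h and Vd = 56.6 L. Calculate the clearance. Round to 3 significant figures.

1.92 L/h

k = ln 2 / t½ = ln 2 / 20.4 = 0.03398 h⁻¹
CL = k · V = 0.03398 × 56.6 ≈ 1.92 L/h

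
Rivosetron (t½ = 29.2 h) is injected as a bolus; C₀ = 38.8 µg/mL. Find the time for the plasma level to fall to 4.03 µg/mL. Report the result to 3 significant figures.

k = ln 2 / 29.2 = 0.02374 h⁻¹
C(t) = C₀ e^(−kt)  ⇒  t = ln(C₀/C) / k
t = ln(38.8/4.03) / 0.02374 = 2.265 / 0.02374 ≈ 95.4 hours

95.4 hours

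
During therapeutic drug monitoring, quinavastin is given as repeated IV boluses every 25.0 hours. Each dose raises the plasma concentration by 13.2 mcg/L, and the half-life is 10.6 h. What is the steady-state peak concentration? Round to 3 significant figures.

16.4 mcg/L

k = ln 2 / 10.6 = 0.06539 h⁻¹
Fraction remaining after one interval: e^(−kτ) = e^(−0.06539 × 25.0) = 0.1950
R = 1 / (1 − 0.1950) = 1.242
Css,max = 13.2 × 1.242 ≈ 16.4 mcg/L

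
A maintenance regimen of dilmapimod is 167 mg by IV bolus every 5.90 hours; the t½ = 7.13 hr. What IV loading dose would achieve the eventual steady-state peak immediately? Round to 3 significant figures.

k = ln 2 / 7.13 = 0.09722 hr⁻¹
Accumulation ratio R = 1 / (1 − e^(−kτ)) = 1 / (1 − e^(−0.09722×5.90)) = 1 / (1 − 0.5635) = 2.291
Loading dose = maintenance dose × R = 167 × 2.291 ≈ 383 mg

383 mg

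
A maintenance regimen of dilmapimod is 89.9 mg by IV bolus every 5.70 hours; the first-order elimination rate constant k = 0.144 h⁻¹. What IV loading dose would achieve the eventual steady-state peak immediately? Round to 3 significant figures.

161 mg

Accumulation ratio R = 1 / (1 − e^(−kτ)) = 1 / (1 − e^(−0.1440×5.70)) = 1 / (1 − 0.4401) = 1.786
Loading dose = maintenance dose × R = 89.9 × 1.786 ≈ 161 mg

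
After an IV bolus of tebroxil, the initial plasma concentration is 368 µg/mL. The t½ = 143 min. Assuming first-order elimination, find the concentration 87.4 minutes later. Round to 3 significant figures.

k = ln 2 / 143 = 0.004847 min⁻¹
87.4 min is 0.6112 half-lives, so C = 368 × (1/2)^0.6112 = 368 × 0.6547 ≈ 241 µg/mL

241 µg/mL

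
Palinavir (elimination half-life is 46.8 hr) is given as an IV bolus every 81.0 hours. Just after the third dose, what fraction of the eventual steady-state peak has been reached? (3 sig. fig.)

k = ln 2 / 46.8 = 0.01481 hr⁻¹
f_n = 1 − e^(−nkτ) = 1 − e^(−3 × 0.01481 × 81.0) = 1 − e^(−3.599) = 1 − 0.02735 ≈ 0.973

0.973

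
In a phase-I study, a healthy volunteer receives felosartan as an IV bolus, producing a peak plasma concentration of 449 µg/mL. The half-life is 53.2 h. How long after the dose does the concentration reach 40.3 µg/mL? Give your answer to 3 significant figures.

185 hours

k = ln 2 / 53.2 = 0.01303 h⁻¹
C(t) = C₀ e^(−kt)  ⇒  t = ln(C₀/C) / k
t = ln(449/40.3) / 0.01303 = 2.411 / 0.01303 ≈ 185 hours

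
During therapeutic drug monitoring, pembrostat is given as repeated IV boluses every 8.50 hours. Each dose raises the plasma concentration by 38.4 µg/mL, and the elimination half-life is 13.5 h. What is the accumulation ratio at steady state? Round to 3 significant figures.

k = ln 2 / 13.5 = 0.05134 h⁻¹
Fraction remaining after one interval: e^(−kτ) = e^(−0.05134 × 8.50) = 0.6463
R = 1 / (1 − 0.6463) = 1 / 0.3537 ≈ 2.83

2.83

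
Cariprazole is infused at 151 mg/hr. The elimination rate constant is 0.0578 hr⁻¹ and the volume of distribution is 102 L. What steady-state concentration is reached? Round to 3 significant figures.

CL = k · V = 0.0578 × 102 = 5.896 L/hr
Css = rate / CL = 151 / 5.896 ≈ 25.6 mg/L

25.6 mg/L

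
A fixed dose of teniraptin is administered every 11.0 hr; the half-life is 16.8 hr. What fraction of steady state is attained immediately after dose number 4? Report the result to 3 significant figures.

0.837

k = ln 2 / 16.8 = 0.04126 hr⁻¹
f_n = 1 − e^(−nkτ) = 1 − e^(−4 × 0.04126 × 11.0) = 1 − e^(−1.815) = 1 − 0.1628 ≈ 0.837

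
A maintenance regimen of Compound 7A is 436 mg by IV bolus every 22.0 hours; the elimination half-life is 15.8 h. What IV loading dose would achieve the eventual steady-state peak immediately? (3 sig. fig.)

704 mg

k = ln 2 / 15.8 = 0.04387 h⁻¹
Accumulation ratio R = 1 / (1 − e^(−kτ)) = 1 / (1 − e^(−0.04387×22.0)) = 1 / (1 − 0.3809) = 1.615
Loading dose = maintenance dose × R = 436 × 1.615 ≈ 704 mg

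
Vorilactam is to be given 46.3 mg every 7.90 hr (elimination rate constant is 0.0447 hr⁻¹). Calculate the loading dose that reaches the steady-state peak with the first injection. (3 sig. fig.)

Accumulation ratio R = 1 / (1 − e^(−kτ)) = 1 / (1 − e^(−0.04470×7.90)) = 1 / (1 − 0.7025) = 3.361
Loading dose = maintenance dose × R = 46.3 × 3.361 ≈ 156 mg

156 mg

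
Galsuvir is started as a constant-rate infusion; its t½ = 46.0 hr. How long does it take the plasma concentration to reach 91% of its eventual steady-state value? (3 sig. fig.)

160 hours

k = ln 2 / 46.0 = 0.01507 hr⁻¹
f = 1 − e^(−kt)  ⇒  t = −ln(1 − f) / k
t = −ln(1 − 0.91) / 0.01507 = 2.408 / 0.01507 ≈ 160 hours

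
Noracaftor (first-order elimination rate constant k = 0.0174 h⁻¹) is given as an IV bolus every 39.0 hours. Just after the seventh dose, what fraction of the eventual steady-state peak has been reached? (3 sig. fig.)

f_n = 1 − e^(−nkτ) = 1 − e^(−7 × 0.01740 × 39.0) = 1 − e^(−4.750) = 1 − 0.008650 ≈ 0.991

0.991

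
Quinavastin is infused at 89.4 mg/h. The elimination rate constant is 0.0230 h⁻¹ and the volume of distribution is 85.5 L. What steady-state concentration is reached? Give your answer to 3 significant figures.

CL = k · V = 0.0230 × 85.5 = 1.966 L/h
Css = rate / CL = 89.4 / 1.966 ≈ 45.5 mg/L

45.5 mg/L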